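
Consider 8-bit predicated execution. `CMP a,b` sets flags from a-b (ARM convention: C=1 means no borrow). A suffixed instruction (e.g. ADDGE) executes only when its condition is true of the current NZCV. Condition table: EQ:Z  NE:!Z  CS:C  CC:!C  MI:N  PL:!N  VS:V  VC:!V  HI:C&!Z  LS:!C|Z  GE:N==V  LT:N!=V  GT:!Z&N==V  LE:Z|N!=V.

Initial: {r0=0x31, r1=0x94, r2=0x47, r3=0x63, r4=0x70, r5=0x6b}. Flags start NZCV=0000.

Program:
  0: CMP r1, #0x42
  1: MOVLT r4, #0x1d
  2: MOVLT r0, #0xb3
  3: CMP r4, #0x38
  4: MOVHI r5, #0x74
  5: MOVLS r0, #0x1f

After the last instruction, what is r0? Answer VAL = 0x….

0: ✓ CMP  NZCV=0011
1: ✓ MOVLT  r4←0x1d
2: ✓ MOVLT  r0←0xb3
3: ✓ CMP  NZCV=1000
4: · MOVHI
5: ✓ MOVLS  r0←0x1f

VAL = 0x1f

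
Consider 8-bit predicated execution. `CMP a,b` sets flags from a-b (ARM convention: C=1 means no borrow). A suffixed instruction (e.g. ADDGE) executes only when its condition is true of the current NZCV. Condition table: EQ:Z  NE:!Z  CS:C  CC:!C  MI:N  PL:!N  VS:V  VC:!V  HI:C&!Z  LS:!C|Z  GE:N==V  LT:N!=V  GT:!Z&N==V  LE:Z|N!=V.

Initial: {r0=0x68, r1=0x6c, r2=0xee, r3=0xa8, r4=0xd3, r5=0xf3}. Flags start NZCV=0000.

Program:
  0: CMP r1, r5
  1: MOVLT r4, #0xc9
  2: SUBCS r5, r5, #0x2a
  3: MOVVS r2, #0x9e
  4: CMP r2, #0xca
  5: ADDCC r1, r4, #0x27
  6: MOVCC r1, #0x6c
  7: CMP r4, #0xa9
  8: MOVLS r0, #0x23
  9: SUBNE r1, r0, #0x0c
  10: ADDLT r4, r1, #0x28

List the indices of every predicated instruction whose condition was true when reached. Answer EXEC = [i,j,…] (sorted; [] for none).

EXEC = [9]

[0] flags=0000 → (cmp)
[1] flags=0000 LT?F → skip
[2] flags=0000 CS?F → skip
[3] flags=0000 VS?F → skip
[4] flags=0010 → (cmp)
[5] flags=0010 CC?F → skip
[6] flags=0010 CC?F → skip
[7] flags=0010 → (cmp)
[8] flags=0010 LS?F → skip
[9] flags=0010 NE?T → r1=0x5c
[10] flags=0010 LT?F → skip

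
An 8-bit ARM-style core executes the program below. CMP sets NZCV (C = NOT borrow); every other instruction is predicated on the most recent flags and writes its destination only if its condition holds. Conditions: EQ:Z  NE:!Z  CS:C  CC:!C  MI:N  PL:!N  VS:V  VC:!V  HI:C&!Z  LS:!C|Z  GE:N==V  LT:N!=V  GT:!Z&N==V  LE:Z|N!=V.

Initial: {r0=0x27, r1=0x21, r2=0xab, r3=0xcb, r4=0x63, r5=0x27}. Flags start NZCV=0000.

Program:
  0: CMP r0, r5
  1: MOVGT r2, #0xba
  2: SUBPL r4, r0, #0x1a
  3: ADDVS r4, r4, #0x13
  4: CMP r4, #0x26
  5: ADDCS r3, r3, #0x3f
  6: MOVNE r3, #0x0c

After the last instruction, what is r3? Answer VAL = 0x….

[0] flags=0110 → (cmp)
[1] flags=0110 GT?F → skip
[2] flags=0110 PL?T → r4=0x0d
[3] flags=0110 VS?F → skip
[4] flags=1000 → (cmp)
[5] flags=1000 CS?F → skip
[6] flags=1000 NE?T → r3=0x0c

VAL = 0x0c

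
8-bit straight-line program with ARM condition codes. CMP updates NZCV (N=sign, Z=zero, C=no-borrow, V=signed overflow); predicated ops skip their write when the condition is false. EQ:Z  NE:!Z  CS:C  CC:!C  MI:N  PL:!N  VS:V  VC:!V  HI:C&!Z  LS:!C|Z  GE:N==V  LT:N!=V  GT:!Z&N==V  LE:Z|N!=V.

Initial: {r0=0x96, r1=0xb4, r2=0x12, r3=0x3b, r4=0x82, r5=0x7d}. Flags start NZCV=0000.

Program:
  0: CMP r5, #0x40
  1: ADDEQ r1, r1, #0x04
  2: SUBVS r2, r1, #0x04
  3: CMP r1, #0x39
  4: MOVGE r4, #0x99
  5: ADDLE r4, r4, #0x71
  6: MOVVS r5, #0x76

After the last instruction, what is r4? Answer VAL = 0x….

VAL = 0xf3

0: ✓ CMP  NZCV=0010
1: · ADDEQ
2: · SUBVS
3: ✓ CMP  NZCV=0011
4: · MOVGE
5: ✓ ADDLE  r4←0xf3
6: ✓ MOVVS  r5←0x76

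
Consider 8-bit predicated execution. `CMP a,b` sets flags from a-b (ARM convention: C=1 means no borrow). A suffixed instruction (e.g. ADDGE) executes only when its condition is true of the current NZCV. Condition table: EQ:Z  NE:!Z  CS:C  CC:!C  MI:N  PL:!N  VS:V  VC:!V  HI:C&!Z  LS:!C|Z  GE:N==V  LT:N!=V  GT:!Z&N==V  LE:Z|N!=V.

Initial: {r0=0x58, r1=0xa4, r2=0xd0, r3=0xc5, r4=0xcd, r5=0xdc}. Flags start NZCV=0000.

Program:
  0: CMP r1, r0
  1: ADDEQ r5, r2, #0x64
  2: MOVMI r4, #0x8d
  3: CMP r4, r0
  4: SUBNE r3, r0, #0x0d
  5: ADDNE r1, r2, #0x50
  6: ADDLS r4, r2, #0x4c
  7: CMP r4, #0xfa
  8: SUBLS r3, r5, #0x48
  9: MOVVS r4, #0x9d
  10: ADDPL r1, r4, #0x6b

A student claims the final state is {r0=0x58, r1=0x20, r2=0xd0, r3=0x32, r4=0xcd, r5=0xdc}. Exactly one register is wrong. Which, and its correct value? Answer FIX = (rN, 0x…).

[0] flags=0011 → (cmp)
[1] flags=0011 EQ?F → skip
[2] flags=0011 MI?F → skip
[3] flags=0011 → (cmp)
[4] flags=0011 NE?T → r3=0x4b
[5] flags=0011 NE?T → r1=0x20
[6] flags=0011 LS?F → skip
[7] flags=1000 → (cmp)
[8] flags=1000 LS?T → r3=0x94
[9] flags=1000 VS?F → skip
[10] flags=1000 PL?F → skip

FIX = (r3, 0x94)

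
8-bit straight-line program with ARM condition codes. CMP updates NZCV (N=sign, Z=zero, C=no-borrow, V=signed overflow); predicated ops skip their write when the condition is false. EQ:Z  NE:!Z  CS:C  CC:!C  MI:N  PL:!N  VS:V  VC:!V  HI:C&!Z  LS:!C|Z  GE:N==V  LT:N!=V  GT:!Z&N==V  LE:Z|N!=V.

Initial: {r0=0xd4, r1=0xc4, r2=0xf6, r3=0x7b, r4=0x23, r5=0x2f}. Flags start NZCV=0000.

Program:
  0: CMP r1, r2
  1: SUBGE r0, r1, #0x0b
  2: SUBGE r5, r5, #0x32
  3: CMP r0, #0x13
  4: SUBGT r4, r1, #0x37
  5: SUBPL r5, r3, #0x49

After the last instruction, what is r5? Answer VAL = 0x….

VAL = 0x2f

0: ✓ CMP  NZCV=1000
1: · SUBGE
2: · SUBGE
3: ✓ CMP  NZCV=1010
4: · SUBGT
5: · SUBPL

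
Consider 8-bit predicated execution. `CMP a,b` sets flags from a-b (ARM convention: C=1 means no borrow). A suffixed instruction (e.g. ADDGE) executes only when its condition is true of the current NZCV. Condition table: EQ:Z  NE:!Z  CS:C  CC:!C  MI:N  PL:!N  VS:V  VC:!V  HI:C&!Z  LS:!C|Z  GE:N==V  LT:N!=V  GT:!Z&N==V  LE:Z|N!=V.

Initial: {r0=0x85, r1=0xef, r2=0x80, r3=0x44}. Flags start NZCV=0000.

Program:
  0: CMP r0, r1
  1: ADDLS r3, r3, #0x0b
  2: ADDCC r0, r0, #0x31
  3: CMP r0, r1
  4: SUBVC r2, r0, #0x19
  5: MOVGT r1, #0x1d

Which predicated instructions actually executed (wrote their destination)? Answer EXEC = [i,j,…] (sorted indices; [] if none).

EXEC = [1,2,4]

0: ✓ CMP  NZCV=1000
1: ✓ ADDLS  r3←0x4f
2: ✓ ADDCC  r0←0xb6
3: ✓ CMP  NZCV=1000
4: ✓ SUBVC  r2←0x9d
5: · MOVGT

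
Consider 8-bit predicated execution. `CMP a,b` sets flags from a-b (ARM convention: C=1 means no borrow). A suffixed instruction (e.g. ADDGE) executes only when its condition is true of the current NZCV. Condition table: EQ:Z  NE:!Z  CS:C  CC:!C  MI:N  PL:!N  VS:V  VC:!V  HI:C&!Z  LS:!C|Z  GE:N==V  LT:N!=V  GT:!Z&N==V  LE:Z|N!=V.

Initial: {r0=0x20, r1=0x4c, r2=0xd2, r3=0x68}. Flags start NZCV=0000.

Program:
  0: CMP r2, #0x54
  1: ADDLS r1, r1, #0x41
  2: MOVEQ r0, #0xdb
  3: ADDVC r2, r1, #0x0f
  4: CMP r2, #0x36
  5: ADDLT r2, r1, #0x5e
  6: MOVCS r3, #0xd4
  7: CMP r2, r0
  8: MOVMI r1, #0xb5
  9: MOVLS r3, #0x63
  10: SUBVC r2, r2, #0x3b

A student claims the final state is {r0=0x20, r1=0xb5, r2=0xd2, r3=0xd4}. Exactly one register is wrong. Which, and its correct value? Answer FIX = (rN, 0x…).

FIX = (r2, 0x6f)

[0] flags=0011 → (cmp)
[1] flags=0011 LS?F → skip
[2] flags=0011 EQ?F → skip
[3] flags=0011 VC?F → skip
[4] flags=1010 → (cmp)
[5] flags=1010 LT?T → r2=0xaa
[6] flags=1010 CS?T → r3=0xd4
[7] flags=1010 → (cmp)
[8] flags=1010 MI?T → r1=0xb5
[9] flags=1010 LS?F → skip
[10] flags=1010 VC?T → r2=0x6f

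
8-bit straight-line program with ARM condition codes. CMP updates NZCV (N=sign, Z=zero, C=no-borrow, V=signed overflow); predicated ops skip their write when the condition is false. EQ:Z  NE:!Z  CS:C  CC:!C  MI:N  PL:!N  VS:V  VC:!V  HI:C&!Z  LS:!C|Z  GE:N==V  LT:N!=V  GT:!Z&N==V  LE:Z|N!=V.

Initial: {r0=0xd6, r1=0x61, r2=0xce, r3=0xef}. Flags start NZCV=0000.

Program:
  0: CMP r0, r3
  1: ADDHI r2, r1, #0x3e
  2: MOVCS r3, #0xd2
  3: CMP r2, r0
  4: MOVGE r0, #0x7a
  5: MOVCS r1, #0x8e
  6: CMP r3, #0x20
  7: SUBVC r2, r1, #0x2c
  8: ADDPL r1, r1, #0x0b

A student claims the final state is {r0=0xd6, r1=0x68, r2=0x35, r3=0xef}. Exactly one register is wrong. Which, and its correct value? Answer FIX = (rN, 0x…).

FIX = (r1, 0x61)

[0] flags=1000 → (cmp)
[1] flags=1000 HI?F → skip
[2] flags=1000 CS?F → skip
[3] flags=1000 → (cmp)
[4] flags=1000 GE?F → skip
[5] flags=1000 CS?F → skip
[6] flags=1010 → (cmp)
[7] flags=1010 VC?T → r2=0x35
[8] flags=1010 PL?F → skip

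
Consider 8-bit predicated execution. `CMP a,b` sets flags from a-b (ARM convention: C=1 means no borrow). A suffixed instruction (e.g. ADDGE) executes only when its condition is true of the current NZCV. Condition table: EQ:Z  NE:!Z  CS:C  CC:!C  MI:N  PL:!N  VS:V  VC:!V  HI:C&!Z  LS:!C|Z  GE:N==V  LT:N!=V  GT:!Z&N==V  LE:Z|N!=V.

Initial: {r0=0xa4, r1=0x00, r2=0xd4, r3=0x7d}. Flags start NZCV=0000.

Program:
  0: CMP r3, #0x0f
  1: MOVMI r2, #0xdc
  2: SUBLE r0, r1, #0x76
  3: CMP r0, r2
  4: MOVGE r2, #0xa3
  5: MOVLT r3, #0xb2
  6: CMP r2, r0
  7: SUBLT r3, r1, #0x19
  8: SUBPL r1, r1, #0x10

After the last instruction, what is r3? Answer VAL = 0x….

[0] flags=0010 → (cmp)
[1] flags=0010 MI?F → skip
[2] flags=0010 LE?F → skip
[3] flags=1000 → (cmp)
[4] flags=1000 GE?F → skip
[5] flags=1000 LT?T → r3=0xb2
[6] flags=0010 → (cmp)
[7] flags=0010 LT?F → skip
[8] flags=0010 PL?T → r1=0xf0

VAL = 0xb2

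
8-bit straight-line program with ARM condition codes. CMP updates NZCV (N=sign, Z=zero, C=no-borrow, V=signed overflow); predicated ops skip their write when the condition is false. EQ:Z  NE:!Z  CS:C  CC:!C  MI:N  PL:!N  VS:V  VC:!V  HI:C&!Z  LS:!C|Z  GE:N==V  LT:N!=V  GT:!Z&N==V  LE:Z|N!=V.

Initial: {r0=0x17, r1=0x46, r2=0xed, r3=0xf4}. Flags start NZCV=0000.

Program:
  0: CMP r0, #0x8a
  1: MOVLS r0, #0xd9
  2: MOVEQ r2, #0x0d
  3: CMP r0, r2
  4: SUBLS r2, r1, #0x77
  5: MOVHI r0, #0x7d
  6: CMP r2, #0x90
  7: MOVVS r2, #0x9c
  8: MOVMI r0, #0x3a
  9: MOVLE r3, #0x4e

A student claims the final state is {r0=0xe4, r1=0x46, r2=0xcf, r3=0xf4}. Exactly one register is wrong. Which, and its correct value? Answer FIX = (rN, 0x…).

FIX = (r0, 0xd9)

[0] flags=1001 → (cmp)
[1] flags=1001 LS?T → r0=0xd9
[2] flags=1001 EQ?F → skip
[3] flags=1000 → (cmp)
[4] flags=1000 LS?T → r2=0xcf
[5] flags=1000 HI?F → skip
[6] flags=0010 → (cmp)
[7] flags=0010 VS?F → skip
[8] flags=0010 MI?F → skip
[9] flags=0010 LE?F → skip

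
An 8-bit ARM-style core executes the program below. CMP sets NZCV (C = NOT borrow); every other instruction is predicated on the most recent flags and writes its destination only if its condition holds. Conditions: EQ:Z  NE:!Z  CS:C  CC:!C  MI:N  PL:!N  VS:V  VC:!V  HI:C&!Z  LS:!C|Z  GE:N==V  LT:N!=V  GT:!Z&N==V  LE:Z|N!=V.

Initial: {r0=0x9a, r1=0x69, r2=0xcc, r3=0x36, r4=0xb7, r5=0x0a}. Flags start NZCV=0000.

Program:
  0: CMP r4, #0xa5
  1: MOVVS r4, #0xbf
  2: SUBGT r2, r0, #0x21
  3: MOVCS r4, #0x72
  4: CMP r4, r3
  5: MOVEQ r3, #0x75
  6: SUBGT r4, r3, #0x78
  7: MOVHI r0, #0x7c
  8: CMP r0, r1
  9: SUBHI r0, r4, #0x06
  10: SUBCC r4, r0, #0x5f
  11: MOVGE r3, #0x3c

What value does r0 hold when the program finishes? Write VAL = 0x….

VAL = 0xb8

0: ✓ CMP  NZCV=0010
1: · MOVVS
2: ✓ SUBGT  r2←0x79
3: ✓ MOVCS  r4←0x72
4: ✓ CMP  NZCV=0010
5: · MOVEQ
6: ✓ SUBGT  r4←0xbe
7: ✓ MOVHI  r0←0x7c
8: ✓ CMP  NZCV=0010
9: ✓ SUBHI  r0←0xb8
10: · SUBCC
11: ✓ MOVGE  r3←0x3c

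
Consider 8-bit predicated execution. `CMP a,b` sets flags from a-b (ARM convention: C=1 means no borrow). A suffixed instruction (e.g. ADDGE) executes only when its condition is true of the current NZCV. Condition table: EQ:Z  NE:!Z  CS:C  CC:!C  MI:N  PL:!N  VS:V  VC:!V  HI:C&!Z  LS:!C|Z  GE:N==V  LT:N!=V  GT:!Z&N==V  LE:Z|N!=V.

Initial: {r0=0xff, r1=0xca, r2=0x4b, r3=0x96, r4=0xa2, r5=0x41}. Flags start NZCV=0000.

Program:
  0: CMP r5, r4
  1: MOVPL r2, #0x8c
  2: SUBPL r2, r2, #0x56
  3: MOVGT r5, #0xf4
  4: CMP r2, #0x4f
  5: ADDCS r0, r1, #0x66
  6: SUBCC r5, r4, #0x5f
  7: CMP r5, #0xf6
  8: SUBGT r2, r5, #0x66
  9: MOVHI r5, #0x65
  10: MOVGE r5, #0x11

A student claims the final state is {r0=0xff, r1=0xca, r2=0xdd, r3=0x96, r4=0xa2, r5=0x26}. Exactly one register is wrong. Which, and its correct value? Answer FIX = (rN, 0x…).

0: ✓ CMP  NZCV=1001
1: · MOVPL
2: · SUBPL
3: ✓ MOVGT  r5←0xf4
4: ✓ CMP  NZCV=1000
5: · ADDCS
6: ✓ SUBCC  r5←0x43
7: ✓ CMP  NZCV=0000
8: ✓ SUBGT  r2←0xdd
9: · MOVHI
10: ✓ MOVGE  r5←0x11

FIX = (r5, 0x11)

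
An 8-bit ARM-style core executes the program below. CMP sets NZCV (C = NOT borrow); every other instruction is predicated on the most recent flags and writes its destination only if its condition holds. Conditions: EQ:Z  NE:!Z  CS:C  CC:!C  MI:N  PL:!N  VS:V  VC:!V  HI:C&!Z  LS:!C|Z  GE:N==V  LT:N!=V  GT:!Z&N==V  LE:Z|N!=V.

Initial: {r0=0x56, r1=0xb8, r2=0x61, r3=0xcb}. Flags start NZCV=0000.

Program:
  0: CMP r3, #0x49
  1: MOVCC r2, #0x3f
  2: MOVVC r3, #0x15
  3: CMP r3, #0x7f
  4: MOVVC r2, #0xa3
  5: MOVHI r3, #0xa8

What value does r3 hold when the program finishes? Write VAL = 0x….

VAL = 0x15

0: ✓ CMP  NZCV=1010
1: · MOVCC
2: ✓ MOVVC  r3←0x15
3: ✓ CMP  NZCV=1000
4: ✓ MOVVC  r2←0xa3
5: · MOVHI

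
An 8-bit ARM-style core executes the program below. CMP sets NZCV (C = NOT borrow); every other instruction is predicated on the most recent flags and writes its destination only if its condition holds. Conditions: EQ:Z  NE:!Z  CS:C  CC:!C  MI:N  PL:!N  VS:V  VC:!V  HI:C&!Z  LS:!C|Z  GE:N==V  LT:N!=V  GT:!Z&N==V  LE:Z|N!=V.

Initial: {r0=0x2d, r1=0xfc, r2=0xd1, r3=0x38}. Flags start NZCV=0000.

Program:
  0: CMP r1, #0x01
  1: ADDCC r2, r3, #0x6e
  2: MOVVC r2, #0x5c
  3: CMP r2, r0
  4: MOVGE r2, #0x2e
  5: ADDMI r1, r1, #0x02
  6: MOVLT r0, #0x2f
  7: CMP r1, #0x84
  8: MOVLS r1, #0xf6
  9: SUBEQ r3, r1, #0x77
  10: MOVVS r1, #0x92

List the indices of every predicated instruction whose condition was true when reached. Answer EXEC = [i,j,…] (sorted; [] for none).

[0] flags=1010 → (cmp)
[1] flags=1010 CC?F → skip
[2] flags=1010 VC?T → r2=0x5c
[3] flags=0010 → (cmp)
[4] flags=0010 GE?T → r2=0x2e
[5] flags=0010 MI?F → skip
[6] flags=0010 LT?F → skip
[7] flags=0010 → (cmp)
[8] flags=0010 LS?F → skip
[9] flags=0010 EQ?F → skip
[10] flags=0010 VS?F → skip

EXEC = [2,4]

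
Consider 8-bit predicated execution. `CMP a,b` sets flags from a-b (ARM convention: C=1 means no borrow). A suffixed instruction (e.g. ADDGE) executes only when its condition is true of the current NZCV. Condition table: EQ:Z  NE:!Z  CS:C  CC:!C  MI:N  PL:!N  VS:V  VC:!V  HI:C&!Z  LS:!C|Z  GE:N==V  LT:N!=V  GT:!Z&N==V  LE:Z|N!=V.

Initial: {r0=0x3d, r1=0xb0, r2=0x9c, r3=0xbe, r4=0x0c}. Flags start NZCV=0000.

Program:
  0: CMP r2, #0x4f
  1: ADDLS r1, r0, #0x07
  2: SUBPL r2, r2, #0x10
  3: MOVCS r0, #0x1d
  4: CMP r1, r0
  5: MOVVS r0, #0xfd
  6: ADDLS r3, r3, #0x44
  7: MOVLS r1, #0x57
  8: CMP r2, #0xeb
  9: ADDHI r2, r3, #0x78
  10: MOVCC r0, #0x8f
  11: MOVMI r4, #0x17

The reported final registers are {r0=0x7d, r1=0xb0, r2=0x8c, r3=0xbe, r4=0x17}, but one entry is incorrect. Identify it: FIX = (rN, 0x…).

FIX = (r0, 0x8f)

0: ✓ CMP  NZCV=0011
1: · ADDLS
2: ✓ SUBPL  r2←0x8c
3: ✓ MOVCS  r0←0x1d
4: ✓ CMP  NZCV=1010
5: · MOVVS
6: · ADDLS
7: · MOVLS
8: ✓ CMP  NZCV=1000
9: · ADDHI
10: ✓ MOVCC  r0←0x8f
11: ✓ MOVMI  r4←0x17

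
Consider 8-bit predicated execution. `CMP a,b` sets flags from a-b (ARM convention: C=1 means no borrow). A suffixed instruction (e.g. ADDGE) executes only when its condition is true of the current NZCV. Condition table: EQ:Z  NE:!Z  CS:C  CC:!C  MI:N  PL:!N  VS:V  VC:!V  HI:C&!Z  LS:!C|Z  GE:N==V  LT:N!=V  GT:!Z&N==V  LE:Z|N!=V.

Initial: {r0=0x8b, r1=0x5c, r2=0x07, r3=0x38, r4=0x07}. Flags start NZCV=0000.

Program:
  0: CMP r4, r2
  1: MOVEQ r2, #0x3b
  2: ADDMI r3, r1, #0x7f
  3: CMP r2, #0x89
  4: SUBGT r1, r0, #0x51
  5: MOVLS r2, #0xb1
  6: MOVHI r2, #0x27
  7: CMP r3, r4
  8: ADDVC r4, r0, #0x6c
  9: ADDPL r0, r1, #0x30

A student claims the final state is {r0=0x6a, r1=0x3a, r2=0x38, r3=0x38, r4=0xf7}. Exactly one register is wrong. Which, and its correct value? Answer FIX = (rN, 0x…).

FIX = (r2, 0xb1)

[0] flags=0110 → (cmp)
[1] flags=0110 EQ?T → r2=0x3b
[2] flags=0110 MI?F → skip
[3] flags=1001 → (cmp)
[4] flags=1001 GT?T → r1=0x3a
[5] flags=1001 LS?T → r2=0xb1
[6] flags=1001 HI?F → skip
[7] flags=0010 → (cmp)
[8] flags=0010 VC?T → r4=0xf7
[9] flags=0010 PL?T → r0=0x6a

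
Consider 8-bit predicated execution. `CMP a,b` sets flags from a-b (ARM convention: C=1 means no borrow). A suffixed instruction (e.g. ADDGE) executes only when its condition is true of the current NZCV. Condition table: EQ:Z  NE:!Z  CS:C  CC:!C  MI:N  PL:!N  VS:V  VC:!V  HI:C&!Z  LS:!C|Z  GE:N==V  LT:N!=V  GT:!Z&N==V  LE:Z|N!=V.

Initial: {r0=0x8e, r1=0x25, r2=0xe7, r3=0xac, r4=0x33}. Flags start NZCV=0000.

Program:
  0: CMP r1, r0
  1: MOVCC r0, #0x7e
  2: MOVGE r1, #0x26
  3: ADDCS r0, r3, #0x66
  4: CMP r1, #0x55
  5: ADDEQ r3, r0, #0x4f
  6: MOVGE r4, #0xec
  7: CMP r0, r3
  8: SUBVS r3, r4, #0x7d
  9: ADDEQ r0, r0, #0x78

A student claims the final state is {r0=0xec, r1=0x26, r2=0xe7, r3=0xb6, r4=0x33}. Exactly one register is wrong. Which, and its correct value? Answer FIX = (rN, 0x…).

[0] flags=1001 → (cmp)
[1] flags=1001 CC?T → r0=0x7e
[2] flags=1001 GE?T → r1=0x26
[3] flags=1001 CS?F → skip
[4] flags=1000 → (cmp)
[5] flags=1000 EQ?F → skip
[6] flags=1000 GE?F → skip
[7] flags=1001 → (cmp)
[8] flags=1001 VS?T → r3=0xb6
[9] flags=1001 EQ?F → skip

FIX = (r0, 0x7e)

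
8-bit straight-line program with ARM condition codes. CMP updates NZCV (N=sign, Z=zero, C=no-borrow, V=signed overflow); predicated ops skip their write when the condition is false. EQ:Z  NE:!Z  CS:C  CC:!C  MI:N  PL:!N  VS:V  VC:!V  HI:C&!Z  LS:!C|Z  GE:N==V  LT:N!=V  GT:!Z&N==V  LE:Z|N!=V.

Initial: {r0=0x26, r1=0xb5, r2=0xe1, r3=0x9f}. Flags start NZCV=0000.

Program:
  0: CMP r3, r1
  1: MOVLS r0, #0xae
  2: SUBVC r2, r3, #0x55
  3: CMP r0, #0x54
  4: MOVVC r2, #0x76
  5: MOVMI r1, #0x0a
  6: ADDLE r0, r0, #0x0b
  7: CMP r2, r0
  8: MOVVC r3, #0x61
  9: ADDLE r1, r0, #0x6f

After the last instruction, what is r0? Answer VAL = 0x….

VAL = 0xb9

[0] flags=1000 → (cmp)
[1] flags=1000 LS?T → r0=0xae
[2] flags=1000 VC?T → r2=0x4a
[3] flags=0011 → (cmp)
[4] flags=0011 VC?F → skip
[5] flags=0011 MI?F → skip
[6] flags=0011 LE?T → r0=0xb9
[7] flags=1001 → (cmp)
[8] flags=1001 VC?F → skip
[9] flags=1001 LE?F → skip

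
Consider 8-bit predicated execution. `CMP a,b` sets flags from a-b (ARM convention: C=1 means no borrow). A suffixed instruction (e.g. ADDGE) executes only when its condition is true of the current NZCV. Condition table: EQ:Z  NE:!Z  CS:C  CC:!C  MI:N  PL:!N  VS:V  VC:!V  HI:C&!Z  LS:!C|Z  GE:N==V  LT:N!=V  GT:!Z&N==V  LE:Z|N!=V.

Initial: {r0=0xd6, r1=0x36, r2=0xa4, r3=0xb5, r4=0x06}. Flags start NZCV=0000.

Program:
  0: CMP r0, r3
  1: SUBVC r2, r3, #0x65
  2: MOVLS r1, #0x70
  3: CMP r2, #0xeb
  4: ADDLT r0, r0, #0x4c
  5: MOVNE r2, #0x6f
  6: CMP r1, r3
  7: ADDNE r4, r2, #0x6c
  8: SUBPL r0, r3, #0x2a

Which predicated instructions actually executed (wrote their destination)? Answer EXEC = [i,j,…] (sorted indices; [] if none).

EXEC = [1,5,7]

0: ✓ CMP  NZCV=0010
1: ✓ SUBVC  r2←0x50
2: · MOVLS
3: ✓ CMP  NZCV=0000
4: · ADDLT
5: ✓ MOVNE  r2←0x6f
6: ✓ CMP  NZCV=1001
7: ✓ ADDNE  r4←0xdb
8: · SUBPL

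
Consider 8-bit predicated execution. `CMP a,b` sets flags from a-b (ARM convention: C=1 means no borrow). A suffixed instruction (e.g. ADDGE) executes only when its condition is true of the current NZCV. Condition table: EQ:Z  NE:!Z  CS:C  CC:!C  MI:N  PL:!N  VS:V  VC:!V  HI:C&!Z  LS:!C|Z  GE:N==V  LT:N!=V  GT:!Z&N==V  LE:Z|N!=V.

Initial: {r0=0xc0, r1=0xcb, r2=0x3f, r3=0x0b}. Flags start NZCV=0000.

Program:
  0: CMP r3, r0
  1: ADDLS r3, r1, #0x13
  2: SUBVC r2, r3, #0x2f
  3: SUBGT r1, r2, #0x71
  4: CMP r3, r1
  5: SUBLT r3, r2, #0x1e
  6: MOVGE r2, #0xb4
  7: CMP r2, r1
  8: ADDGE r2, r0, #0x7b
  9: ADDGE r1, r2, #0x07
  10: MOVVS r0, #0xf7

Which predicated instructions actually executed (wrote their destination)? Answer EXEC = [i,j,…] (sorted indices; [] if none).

0: ✓ CMP  NZCV=0000
1: ✓ ADDLS  r3←0xde
2: ✓ SUBVC  r2←0xaf
3: ✓ SUBGT  r1←0x3e
4: ✓ CMP  NZCV=1010
5: ✓ SUBLT  r3←0x91
6: · MOVGE
7: ✓ CMP  NZCV=0011
8: · ADDGE
9: · ADDGE
10: ✓ MOVVS  r0←0xf7

EXEC = [1,2,3,5,10]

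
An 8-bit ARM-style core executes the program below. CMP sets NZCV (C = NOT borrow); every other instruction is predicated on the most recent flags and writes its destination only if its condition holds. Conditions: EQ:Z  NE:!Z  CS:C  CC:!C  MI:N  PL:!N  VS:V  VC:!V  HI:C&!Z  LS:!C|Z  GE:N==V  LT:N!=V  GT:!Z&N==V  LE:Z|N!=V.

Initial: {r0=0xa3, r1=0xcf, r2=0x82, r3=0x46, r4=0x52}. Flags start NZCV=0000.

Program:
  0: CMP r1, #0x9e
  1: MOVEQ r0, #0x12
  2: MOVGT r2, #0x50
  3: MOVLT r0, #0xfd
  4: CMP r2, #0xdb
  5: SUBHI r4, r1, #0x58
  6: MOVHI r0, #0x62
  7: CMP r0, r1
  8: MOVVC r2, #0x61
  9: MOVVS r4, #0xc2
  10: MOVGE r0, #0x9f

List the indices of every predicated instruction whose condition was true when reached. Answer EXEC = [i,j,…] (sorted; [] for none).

0: ✓ CMP  NZCV=0010
1: · MOVEQ
2: ✓ MOVGT  r2←0x50
3: · MOVLT
4: ✓ CMP  NZCV=0000
5: · SUBHI
6: · MOVHI
7: ✓ CMP  NZCV=1000
8: ✓ MOVVC  r2←0x61
9: · MOVVS
10: · MOVGE

EXEC = [2,8]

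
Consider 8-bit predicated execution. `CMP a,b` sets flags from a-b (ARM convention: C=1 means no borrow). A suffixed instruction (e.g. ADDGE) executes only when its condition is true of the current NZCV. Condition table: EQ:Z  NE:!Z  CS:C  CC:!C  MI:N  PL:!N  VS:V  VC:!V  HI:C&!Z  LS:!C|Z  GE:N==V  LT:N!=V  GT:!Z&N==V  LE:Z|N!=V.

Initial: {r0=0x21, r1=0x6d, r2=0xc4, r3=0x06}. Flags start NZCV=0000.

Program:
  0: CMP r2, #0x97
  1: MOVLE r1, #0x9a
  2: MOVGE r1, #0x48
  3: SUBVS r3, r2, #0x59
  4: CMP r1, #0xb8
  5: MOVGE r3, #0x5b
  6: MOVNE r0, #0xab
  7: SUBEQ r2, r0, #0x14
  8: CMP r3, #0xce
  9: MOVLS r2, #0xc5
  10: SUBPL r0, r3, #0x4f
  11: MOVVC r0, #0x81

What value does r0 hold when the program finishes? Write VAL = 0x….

[0] flags=0010 → (cmp)
[1] flags=0010 LE?F → skip
[2] flags=0010 GE?T → r1=0x48
[3] flags=0010 VS?F → skip
[4] flags=1001 → (cmp)
[5] flags=1001 GE?T → r3=0x5b
[6] flags=1001 NE?T → r0=0xab
[7] flags=1001 EQ?F → skip
[8] flags=1001 → (cmp)
[9] flags=1001 LS?T → r2=0xc5
[10] flags=1001 PL?F → skip
[11] flags=1001 VC?F → skip

VAL = 0xab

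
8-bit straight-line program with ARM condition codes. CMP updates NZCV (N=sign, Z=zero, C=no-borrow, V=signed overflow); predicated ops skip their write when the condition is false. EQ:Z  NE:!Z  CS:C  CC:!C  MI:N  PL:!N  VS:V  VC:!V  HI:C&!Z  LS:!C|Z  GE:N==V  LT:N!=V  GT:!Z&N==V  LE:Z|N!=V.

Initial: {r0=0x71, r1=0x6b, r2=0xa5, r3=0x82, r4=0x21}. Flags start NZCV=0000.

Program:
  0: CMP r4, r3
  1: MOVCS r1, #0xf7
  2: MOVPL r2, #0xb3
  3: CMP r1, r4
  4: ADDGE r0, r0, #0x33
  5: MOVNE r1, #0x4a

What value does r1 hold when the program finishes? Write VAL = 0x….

VAL = 0x4a

[0] flags=1001 → (cmp)
[1] flags=1001 CS?F → skip
[2] flags=1001 PL?F → skip
[3] flags=0010 → (cmp)
[4] flags=0010 GE?T → r0=0xa4
[5] flags=0010 NE?T → r1=0x4a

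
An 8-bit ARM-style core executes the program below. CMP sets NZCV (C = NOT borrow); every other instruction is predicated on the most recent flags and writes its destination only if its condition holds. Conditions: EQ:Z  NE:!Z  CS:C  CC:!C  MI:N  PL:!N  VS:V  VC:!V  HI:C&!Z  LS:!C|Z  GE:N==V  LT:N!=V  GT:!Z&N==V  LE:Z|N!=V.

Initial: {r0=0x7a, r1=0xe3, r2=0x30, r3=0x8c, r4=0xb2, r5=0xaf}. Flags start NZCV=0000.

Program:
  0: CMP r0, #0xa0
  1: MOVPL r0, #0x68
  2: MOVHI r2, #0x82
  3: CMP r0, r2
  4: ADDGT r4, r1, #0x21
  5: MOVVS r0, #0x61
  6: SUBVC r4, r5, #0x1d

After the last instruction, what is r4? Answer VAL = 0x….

[0] flags=1001 → (cmp)
[1] flags=1001 PL?F → skip
[2] flags=1001 HI?F → skip
[3] flags=0010 → (cmp)
[4] flags=0010 GT?T → r4=0x04
[5] flags=0010 VS?F → skip
[6] flags=0010 VC?T → r4=0x92

VAL = 0x92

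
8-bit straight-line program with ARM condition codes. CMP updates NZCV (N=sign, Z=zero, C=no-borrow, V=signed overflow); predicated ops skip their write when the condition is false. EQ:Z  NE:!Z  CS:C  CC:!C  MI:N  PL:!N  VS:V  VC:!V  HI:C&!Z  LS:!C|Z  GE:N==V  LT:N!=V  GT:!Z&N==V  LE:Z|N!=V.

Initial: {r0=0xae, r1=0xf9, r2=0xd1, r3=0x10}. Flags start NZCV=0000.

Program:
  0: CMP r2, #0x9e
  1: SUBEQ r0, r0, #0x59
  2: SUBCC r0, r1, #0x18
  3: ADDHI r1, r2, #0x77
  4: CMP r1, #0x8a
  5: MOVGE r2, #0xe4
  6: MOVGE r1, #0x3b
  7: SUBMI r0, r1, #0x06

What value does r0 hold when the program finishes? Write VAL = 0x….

[0] flags=0010 → (cmp)
[1] flags=0010 EQ?F → skip
[2] flags=0010 CC?F → skip
[3] flags=0010 HI?T → r1=0x48
[4] flags=1001 → (cmp)
[5] flags=1001 GE?T → r2=0xe4
[6] flags=1001 GE?T → r1=0x3b
[7] flags=1001 MI?T → r0=0x35

VAL = 0x35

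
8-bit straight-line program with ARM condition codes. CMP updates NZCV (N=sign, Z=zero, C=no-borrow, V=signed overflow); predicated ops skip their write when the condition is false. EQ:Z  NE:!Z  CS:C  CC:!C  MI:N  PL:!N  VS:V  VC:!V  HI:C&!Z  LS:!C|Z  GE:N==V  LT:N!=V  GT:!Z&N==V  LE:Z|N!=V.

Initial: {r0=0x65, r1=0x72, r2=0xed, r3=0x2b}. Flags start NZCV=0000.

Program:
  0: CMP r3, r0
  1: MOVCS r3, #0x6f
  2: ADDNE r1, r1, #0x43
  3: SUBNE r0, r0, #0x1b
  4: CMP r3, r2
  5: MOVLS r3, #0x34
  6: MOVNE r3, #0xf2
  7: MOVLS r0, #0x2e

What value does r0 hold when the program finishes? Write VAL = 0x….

0: ✓ CMP  NZCV=1000
1: · MOVCS
2: ✓ ADDNE  r1←0xb5
3: ✓ SUBNE  r0←0x4a
4: ✓ CMP  NZCV=0000
5: ✓ MOVLS  r3←0x34
6: ✓ MOVNE  r3←0xf2
7: ✓ MOVLS  r0←0x2e

VAL = 0x2e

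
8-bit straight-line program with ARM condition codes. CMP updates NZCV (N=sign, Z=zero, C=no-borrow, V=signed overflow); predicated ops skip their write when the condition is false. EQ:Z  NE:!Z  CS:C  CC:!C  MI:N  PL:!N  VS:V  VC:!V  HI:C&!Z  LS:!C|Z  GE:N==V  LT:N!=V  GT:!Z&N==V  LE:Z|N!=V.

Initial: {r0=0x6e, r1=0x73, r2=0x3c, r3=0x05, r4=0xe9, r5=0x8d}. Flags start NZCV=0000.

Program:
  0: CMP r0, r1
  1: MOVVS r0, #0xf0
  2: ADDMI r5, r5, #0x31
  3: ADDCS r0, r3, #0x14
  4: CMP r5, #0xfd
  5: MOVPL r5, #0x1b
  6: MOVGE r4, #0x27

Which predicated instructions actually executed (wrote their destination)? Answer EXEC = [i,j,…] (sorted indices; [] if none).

EXEC = [2]

[0] flags=1000 → (cmp)
[1] flags=1000 VS?F → skip
[2] flags=1000 MI?T → r5=0xbe
[3] flags=1000 CS?F → skip
[4] flags=1000 → (cmp)
[5] flags=1000 PL?F → skip
[6] flags=1000 GE?F → skip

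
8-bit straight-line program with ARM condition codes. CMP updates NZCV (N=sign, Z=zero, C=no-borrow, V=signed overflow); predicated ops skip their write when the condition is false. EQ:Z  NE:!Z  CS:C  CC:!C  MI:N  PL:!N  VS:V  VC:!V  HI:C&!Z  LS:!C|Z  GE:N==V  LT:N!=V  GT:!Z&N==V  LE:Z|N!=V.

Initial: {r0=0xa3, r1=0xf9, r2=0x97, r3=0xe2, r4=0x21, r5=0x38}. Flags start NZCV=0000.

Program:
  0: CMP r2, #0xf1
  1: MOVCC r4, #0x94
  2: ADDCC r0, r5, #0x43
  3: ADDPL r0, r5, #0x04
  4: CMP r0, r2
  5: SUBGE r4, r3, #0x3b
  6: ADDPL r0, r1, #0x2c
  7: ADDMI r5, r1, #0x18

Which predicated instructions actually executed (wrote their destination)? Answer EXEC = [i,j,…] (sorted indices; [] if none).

0: ✓ CMP  NZCV=1000
1: ✓ MOVCC  r4←0x94
2: ✓ ADDCC  r0←0x7b
3: · ADDPL
4: ✓ CMP  NZCV=1001
5: ✓ SUBGE  r4←0xa7
6: · ADDPL
7: ✓ ADDMI  r5←0x11

EXEC = [1,2,5,7]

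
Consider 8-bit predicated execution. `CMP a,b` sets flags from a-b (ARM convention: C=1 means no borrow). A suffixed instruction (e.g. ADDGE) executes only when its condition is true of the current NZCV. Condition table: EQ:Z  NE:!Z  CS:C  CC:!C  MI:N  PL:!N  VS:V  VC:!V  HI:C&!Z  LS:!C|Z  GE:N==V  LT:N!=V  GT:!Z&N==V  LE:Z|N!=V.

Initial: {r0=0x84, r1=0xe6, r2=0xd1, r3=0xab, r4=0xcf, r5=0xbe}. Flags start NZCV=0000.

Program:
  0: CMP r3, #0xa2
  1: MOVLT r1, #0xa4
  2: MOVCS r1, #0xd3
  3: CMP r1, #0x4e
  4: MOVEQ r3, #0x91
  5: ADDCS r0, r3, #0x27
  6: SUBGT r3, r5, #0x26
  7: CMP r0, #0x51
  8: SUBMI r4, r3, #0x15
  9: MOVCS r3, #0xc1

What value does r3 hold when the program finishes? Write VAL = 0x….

[0] flags=0010 → (cmp)
[1] flags=0010 LT?F → skip
[2] flags=0010 CS?T → r1=0xd3
[3] flags=1010 → (cmp)
[4] flags=1010 EQ?F → skip
[5] flags=1010 CS?T → r0=0xd2
[6] flags=1010 GT?F → skip
[7] flags=1010 → (cmp)
[8] flags=1010 MI?T → r4=0x96
[9] flags=1010 CS?T → r3=0xc1

VAL = 0xc1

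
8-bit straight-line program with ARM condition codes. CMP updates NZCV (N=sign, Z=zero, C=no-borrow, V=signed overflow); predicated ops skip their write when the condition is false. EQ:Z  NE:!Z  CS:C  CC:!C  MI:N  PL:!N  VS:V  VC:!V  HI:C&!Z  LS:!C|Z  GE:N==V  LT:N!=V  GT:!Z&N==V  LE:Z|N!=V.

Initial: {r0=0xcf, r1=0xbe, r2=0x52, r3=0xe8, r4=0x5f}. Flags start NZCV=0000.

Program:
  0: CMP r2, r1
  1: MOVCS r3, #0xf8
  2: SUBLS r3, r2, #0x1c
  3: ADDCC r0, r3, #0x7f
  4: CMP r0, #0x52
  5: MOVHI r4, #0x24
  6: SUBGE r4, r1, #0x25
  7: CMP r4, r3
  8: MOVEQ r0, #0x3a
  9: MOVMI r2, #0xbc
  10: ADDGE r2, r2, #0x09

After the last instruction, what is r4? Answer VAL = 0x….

VAL = 0x24

[0] flags=1001 → (cmp)
[1] flags=1001 CS?F → skip
[2] flags=1001 LS?T → r3=0x36
[3] flags=1001 CC?T → r0=0xb5
[4] flags=0011 → (cmp)
[5] flags=0011 HI?T → r4=0x24
[6] flags=0011 GE?F → skip
[7] flags=1000 → (cmp)
[8] flags=1000 EQ?F → skip
[9] flags=1000 MI?T → r2=0xbc
[10] flags=1000 GE?F → skip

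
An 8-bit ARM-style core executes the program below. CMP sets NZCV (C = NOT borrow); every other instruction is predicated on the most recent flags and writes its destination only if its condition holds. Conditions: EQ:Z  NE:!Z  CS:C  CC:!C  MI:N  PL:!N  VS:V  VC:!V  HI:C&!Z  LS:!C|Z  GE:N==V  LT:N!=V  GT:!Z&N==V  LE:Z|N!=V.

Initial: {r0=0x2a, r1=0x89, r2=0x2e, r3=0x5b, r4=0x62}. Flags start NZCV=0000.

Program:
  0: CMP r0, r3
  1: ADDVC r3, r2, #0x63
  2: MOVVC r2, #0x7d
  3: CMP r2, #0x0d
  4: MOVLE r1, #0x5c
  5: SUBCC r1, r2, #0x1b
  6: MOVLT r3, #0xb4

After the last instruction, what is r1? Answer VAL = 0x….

VAL = 0x89

0: ✓ CMP  NZCV=1000
1: ✓ ADDVC  r3←0x91
2: ✓ MOVVC  r2←0x7d
3: ✓ CMP  NZCV=0010
4: · MOVLE
5: · SUBCC
6: · MOVLT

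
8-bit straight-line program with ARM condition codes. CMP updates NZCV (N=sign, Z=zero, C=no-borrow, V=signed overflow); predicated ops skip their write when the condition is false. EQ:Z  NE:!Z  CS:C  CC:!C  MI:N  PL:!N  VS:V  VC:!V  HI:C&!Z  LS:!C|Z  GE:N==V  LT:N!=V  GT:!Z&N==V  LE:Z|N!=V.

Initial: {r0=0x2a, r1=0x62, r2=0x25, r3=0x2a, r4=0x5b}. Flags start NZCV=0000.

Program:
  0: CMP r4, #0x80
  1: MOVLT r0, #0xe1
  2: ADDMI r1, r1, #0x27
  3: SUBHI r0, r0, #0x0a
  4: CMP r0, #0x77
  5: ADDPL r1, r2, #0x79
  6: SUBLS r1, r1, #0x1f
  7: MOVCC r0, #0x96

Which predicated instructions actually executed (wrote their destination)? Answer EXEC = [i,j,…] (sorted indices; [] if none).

[0] flags=1001 → (cmp)
[1] flags=1001 LT?F → skip
[2] flags=1001 MI?T → r1=0x89
[3] flags=1001 HI?F → skip
[4] flags=1000 → (cmp)
[5] flags=1000 PL?F → skip
[6] flags=1000 LS?T → r1=0x6a
[7] flags=1000 CC?T → r0=0x96

EXEC = [2,6,7]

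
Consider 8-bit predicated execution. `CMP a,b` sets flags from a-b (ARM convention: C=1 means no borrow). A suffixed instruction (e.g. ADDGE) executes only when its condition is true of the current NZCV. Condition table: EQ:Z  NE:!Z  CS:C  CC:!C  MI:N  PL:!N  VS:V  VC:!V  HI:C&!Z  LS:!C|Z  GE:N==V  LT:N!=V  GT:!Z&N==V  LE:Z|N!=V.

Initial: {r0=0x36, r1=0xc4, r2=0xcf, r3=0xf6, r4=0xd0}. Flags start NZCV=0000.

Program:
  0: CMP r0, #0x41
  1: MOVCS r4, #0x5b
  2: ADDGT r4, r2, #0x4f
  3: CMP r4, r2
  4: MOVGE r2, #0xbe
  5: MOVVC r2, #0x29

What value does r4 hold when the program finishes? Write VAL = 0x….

VAL = 0xd0

[0] flags=1000 → (cmp)
[1] flags=1000 CS?F → skip
[2] flags=1000 GT?F → skip
[3] flags=0010 → (cmp)
[4] flags=0010 GE?T → r2=0xbe
[5] flags=0010 VC?T → r2=0x29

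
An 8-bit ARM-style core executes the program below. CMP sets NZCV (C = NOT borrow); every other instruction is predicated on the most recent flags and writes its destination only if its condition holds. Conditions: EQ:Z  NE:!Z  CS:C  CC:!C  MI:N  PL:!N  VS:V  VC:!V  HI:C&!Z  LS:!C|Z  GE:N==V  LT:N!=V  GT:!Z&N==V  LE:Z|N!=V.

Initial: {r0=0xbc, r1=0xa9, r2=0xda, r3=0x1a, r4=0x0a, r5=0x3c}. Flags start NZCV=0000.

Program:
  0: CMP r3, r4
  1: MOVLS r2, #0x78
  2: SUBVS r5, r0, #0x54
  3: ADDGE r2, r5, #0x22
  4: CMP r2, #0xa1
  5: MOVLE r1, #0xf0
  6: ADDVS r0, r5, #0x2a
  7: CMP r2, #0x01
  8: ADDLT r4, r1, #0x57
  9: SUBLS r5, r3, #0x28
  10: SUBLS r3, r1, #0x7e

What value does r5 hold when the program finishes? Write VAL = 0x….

VAL = 0x3c

0: ✓ CMP  NZCV=0010
1: · MOVLS
2: · SUBVS
3: ✓ ADDGE  r2←0x5e
4: ✓ CMP  NZCV=1001
5: · MOVLE
6: ✓ ADDVS  r0←0x66
7: ✓ CMP  NZCV=0010
8: · ADDLT
9: · SUBLS
10: · SUBLS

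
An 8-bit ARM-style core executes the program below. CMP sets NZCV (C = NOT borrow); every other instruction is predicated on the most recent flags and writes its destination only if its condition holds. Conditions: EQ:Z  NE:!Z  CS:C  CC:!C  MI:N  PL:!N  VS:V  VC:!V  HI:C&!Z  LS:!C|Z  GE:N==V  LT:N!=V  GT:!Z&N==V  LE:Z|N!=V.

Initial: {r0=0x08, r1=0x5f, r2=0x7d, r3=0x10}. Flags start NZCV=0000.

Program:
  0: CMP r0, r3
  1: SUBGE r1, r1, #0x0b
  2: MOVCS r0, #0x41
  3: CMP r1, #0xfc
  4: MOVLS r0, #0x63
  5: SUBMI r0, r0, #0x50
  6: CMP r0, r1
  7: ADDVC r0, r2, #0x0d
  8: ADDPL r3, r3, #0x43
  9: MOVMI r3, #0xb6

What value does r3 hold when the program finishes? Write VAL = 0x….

[0] flags=1000 → (cmp)
[1] flags=1000 GE?F → skip
[2] flags=1000 CS?F → skip
[3] flags=0000 → (cmp)
[4] flags=0000 LS?T → r0=0x63
[5] flags=0000 MI?F → skip
[6] flags=0010 → (cmp)
[7] flags=0010 VC?T → r0=0x8a
[8] flags=0010 PL?T → r3=0x53
[9] flags=0010 MI?F → skip

VAL = 0x53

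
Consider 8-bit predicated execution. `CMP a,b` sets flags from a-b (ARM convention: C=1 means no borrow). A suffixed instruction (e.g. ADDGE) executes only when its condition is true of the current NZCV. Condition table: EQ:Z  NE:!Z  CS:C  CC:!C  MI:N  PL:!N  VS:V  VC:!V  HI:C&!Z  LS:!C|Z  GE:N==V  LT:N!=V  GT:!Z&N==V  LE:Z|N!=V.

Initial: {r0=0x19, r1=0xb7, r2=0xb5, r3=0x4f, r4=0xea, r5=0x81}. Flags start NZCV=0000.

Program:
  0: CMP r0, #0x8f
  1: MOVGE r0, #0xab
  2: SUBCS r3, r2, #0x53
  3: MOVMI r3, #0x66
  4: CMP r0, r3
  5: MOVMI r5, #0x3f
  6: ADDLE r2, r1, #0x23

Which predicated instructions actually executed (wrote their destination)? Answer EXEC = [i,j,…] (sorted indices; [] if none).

EXEC = [1,3,6]

0: ✓ CMP  NZCV=1001
1: ✓ MOVGE  r0←0xab
2: · SUBCS
3: ✓ MOVMI  r3←0x66
4: ✓ CMP  NZCV=0011
5: · MOVMI
6: ✓ ADDLE  r2←0xda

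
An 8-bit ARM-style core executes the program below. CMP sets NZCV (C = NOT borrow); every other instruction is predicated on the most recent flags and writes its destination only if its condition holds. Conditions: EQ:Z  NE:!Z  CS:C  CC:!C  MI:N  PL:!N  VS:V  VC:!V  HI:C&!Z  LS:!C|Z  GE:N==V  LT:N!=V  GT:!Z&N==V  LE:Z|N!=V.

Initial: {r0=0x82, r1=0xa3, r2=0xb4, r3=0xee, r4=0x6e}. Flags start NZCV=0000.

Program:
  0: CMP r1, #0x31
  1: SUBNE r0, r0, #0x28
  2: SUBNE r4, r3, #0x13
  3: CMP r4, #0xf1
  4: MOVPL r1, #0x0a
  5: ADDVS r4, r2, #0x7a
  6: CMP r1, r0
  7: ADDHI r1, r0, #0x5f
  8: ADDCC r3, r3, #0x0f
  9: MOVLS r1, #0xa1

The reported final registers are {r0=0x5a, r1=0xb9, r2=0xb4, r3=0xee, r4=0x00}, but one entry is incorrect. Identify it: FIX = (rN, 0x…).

0: ✓ CMP  NZCV=0011
1: ✓ SUBNE  r0←0x5a
2: ✓ SUBNE  r4←0xdb
3: ✓ CMP  NZCV=1000
4: · MOVPL
5: · ADDVS
6: ✓ CMP  NZCV=0011
7: ✓ ADDHI  r1←0xb9
8: · ADDCC
9: · MOVLS

FIX = (r4, 0xdb)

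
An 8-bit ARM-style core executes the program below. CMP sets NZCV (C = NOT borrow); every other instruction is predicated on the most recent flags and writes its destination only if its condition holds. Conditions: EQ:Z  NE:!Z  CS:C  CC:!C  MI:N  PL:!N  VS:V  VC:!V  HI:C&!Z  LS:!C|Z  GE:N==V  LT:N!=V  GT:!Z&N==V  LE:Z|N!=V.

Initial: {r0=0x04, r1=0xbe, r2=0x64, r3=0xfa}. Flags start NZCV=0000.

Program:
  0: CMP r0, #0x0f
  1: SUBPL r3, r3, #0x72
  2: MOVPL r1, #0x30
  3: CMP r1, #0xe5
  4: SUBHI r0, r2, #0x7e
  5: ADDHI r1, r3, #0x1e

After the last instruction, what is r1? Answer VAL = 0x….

0: ✓ CMP  NZCV=1000
1: · SUBPL
2: · MOVPL
3: ✓ CMP  NZCV=1000
4: · SUBHI
5: · ADDHI

VAL = 0xbe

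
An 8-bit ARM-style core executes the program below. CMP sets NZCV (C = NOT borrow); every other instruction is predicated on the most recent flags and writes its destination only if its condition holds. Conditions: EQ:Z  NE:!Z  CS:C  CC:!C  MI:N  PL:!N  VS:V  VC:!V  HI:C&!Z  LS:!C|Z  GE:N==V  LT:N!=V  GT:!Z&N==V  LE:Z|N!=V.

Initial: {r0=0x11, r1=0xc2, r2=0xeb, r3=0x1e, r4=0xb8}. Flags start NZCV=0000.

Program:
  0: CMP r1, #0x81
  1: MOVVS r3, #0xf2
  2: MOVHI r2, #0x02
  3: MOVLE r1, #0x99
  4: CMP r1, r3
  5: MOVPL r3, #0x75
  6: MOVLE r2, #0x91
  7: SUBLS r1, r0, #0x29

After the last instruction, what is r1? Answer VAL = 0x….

VAL = 0xc2

0: ✓ CMP  NZCV=0010
1: · MOVVS
2: ✓ MOVHI  r2←0x02
3: · MOVLE
4: ✓ CMP  NZCV=1010
5: · MOVPL
6: ✓ MOVLE  r2←0x91
7: · SUBLS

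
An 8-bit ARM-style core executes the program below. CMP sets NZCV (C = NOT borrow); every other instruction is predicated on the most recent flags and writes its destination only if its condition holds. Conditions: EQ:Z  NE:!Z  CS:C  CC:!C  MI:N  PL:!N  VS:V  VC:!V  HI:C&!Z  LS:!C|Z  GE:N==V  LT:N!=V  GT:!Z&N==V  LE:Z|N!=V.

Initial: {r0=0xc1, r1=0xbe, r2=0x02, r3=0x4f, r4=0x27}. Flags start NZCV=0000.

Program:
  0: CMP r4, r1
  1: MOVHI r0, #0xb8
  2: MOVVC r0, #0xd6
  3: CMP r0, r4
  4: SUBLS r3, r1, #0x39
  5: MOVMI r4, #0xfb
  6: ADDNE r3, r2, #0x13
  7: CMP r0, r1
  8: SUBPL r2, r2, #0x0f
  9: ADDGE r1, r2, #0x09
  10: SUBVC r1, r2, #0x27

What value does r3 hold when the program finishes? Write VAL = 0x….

0: ✓ CMP  NZCV=0000
1: · MOVHI
2: ✓ MOVVC  r0←0xd6
3: ✓ CMP  NZCV=1010
4: · SUBLS
5: ✓ MOVMI  r4←0xfb
6: ✓ ADDNE  r3←0x15
7: ✓ CMP  NZCV=0010
8: ✓ SUBPL  r2←0xf3
9: ✓ ADDGE  r1←0xfc
10: ✓ SUBVC  r1←0xcc

VAL = 0x15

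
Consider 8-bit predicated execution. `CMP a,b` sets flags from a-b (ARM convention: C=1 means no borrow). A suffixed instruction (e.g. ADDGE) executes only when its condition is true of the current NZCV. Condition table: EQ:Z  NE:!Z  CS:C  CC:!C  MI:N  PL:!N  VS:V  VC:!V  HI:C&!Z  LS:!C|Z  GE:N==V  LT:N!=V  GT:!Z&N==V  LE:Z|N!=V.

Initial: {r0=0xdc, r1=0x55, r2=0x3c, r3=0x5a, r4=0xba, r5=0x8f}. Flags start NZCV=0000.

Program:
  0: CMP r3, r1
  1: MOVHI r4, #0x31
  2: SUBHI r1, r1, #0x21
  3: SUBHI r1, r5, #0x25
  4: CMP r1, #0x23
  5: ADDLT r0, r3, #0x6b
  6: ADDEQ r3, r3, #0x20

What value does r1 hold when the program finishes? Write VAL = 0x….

[0] flags=0010 → (cmp)
[1] flags=0010 HI?T → r4=0x31
[2] flags=0010 HI?T → r1=0x34
[3] flags=0010 HI?T → r1=0x6a
[4] flags=0010 → (cmp)
[5] flags=0010 LT?F → skip
[6] flags=0010 EQ?F → skip

VAL = 0x6a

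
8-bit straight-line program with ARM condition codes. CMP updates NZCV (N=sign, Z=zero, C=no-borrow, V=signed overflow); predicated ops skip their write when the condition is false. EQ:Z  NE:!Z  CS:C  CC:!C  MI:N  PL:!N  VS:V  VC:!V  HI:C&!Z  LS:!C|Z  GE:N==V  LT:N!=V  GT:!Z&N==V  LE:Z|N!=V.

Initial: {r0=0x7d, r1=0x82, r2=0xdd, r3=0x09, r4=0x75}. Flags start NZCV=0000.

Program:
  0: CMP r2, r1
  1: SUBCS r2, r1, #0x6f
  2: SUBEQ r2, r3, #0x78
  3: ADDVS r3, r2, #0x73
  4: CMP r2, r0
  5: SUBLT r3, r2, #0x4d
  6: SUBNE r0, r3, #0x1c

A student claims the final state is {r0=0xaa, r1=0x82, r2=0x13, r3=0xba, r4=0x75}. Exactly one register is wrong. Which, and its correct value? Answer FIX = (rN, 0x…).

FIX = (r3, 0xc6)

[0] flags=0010 → (cmp)
[1] flags=0010 CS?T → r2=0x13
[2] flags=0010 EQ?F → skip
[3] flags=0010 VS?F → skip
[4] flags=1000 → (cmp)
[5] flags=1000 LT?T → r3=0xc6
[6] flags=1000 NE?T → r0=0xaa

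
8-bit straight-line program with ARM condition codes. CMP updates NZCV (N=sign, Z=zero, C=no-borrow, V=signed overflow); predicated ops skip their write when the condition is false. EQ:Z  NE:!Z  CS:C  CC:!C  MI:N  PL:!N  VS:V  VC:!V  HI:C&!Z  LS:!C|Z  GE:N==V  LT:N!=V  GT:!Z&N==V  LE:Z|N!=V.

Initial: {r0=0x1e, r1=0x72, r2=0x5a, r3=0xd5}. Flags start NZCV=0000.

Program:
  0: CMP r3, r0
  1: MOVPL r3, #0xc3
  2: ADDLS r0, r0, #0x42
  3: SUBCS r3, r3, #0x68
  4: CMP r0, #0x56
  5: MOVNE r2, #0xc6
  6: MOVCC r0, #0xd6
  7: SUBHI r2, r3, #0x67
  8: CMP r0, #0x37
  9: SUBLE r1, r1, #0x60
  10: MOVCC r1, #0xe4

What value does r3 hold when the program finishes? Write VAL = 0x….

0: ✓ CMP  NZCV=1010
1: · MOVPL
2: · ADDLS
3: ✓ SUBCS  r3←0x6d
4: ✓ CMP  NZCV=1000
5: ✓ MOVNE  r2←0xc6
6: ✓ MOVCC  r0←0xd6
7: · SUBHI
8: ✓ CMP  NZCV=1010
9: ✓ SUBLE  r1←0x12
10: · MOVCC

VAL = 0x6d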